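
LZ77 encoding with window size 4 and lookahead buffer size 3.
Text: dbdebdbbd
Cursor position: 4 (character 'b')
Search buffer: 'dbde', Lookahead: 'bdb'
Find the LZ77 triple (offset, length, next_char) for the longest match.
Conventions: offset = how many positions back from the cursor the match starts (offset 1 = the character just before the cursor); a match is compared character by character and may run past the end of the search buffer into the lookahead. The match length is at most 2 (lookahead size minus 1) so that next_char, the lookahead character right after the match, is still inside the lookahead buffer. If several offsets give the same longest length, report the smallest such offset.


Try each offset into the search buffer:
  offset=1 (pos 3, char 'e'): match length 0
  offset=2 (pos 2, char 'd'): match length 0
  offset=3 (pos 1, char 'b'): match length 2
  offset=4 (pos 0, char 'd'): match length 0
Longest match has length 2 at offset 3.
next_char = character at position 4 + 2 = 6 -> 'b'

Best match: offset=3, length=2 (matching 'bd' starting at position 1)
LZ77 triple: (3, 2, 'b')


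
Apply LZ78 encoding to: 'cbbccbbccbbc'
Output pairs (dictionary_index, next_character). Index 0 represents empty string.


LZ78 encoding steps:
Dictionary: {0: ''}
Step 1: w='' (idx 0), next='c' -> output (0, 'c'), add 'c' as idx 1
Step 2: w='' (idx 0), next='b' -> output (0, 'b'), add 'b' as idx 2
Step 3: w='b' (idx 2), next='c' -> output (2, 'c'), add 'bc' as idx 3
Step 4: w='c' (idx 1), next='b' -> output (1, 'b'), add 'cb' as idx 4
Step 5: w='bc' (idx 3), next='c' -> output (3, 'c'), add 'bcc' as idx 5
Step 6: w='b' (idx 2), next='b' -> output (2, 'b'), add 'bb' as idx 6
Step 7: w='c' (idx 1), end of input -> output (1, '')


Encoded: [(0, 'c'), (0, 'b'), (2, 'c'), (1, 'b'), (3, 'c'), (2, 'b'), (1, '')]


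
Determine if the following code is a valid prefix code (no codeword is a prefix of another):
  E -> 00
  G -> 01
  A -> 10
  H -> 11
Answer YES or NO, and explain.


Checking each pair (does one codeword prefix another?):
  E='00' vs G='01': no prefix
  E='00' vs A='10': no prefix
  E='00' vs H='11': no prefix
  G='01' vs E='00': no prefix
  G='01' vs A='10': no prefix
  G='01' vs H='11': no prefix
  A='10' vs E='00': no prefix
  A='10' vs G='01': no prefix
  A='10' vs H='11': no prefix
  H='11' vs E='00': no prefix
  H='11' vs G='01': no prefix
  H='11' vs A='10': no prefix
No violation found over all pairs.

YES -- this is a valid prefix code. No codeword is a prefix of any other codeword.


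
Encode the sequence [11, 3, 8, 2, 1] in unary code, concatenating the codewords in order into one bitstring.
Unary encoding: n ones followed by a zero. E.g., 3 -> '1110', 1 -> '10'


Encode each number as n ones followed by a terminating 0:
  11 -> 111111111110 (12 bits)
  3 -> 1110 (4 bits)
  8 -> 111111110 (9 bits)
  2 -> 110 (3 bits)
  1 -> 10 (2 bits)
Total length = 12 + 4 + 9 + 3 + 2 = 30 bits.

Unary([11, 3, 8, 2, 1]) = 111111111110111011111111011010 (30 bits)


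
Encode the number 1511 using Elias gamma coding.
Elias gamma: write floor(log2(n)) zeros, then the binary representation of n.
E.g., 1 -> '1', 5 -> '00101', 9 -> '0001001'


num_bits = floor(log2(1511)) + 1 = 11
leading_zeros = num_bits - 1 = 10
binary(1511) = 10111100111

Elias gamma(1511) = '0000000000' + '10111100111' = 000000000010111100111 (21 bits)


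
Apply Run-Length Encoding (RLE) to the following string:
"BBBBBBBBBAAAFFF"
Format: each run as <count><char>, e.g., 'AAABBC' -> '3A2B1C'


Scanning runs left to right:
  i=0: run of 'B' x 9 -> '9B'
  i=9: run of 'A' x 3 -> '3A'
  i=12: run of 'F' x 3 -> '3F'

RLE = 9B3A3F


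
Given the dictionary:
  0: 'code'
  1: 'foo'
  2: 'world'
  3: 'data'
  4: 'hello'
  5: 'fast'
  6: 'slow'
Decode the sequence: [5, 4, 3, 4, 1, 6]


Look up each index in the dictionary:
  5 -> 'fast'
  4 -> 'hello'
  3 -> 'data'
  4 -> 'hello'
  1 -> 'foo'
  6 -> 'slow'

Decoded: "fast hello data hello foo slow"


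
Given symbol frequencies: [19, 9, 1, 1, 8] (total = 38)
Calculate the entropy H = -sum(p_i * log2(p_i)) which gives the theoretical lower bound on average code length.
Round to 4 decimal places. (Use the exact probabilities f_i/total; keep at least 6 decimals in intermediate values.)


Per-symbol terms -p_i * log2(p_i) with p_i = f_i/38:
  p = 19/38 = 0.500000: log2(p) = -1.000000, -p*log2(p) = 0.500000
  p = 9/38 = 0.236842: log2(p) = -2.078003, -p*log2(p) = 0.492158
  p = 1/38 = 0.026316: log2(p) = -5.247928, -p*log2(p) = 0.138103
  p = 1/38 = 0.026316: log2(p) = -5.247928, -p*log2(p) = 0.138103
  p = 8/38 = 0.210526: log2(p) = -2.247928, -p*log2(p) = 0.473248
H = 0.500000 + 0.492158 + 0.138103 + 0.138103 + 0.473248 = 1.741612

H = 1.7416 bits/symbol


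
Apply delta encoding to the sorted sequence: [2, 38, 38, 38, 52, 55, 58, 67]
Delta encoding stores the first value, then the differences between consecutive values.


First value: 2
Deltas:
  38 - 2 = 36
  38 - 38 = 0
  38 - 38 = 0
  52 - 38 = 14
  55 - 52 = 3
  58 - 55 = 3
  67 - 58 = 9


Delta encoded: [2, 36, 0, 0, 14, 3, 3, 9]


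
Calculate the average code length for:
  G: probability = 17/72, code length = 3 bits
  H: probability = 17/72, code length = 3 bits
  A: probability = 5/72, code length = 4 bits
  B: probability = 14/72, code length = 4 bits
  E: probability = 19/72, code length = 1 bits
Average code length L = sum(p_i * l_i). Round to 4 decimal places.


Weighted contributions p_i * l_i:
  G: (17/72) * 3 = 51/72
  H: (17/72) * 3 = 51/72
  A: (5/72) * 4 = 20/72
  B: (14/72) * 4 = 56/72
  E: (19/72) * 1 = 19/72
Sum = (51 + 51 + 20 + 56 + 19)/72 = 197/72

L = 197/72 = 2.7361 bits/symbol


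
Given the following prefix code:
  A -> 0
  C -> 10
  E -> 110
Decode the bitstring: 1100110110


Decoding step by step:
Bits 110 -> E
Bits 0 -> A
Bits 110 -> E
Bits 110 -> E


Decoded message: EAEE


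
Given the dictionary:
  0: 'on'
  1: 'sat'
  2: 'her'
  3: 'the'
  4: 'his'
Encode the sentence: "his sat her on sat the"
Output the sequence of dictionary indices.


Look up each word in the dictionary:
  'his' -> 4
  'sat' -> 1
  'her' -> 2
  'on' -> 0
  'sat' -> 1
  'the' -> 3

Encoded: [4, 1, 2, 0, 1, 3]


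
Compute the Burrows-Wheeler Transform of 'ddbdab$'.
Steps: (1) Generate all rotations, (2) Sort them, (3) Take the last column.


Rotations (sorted):
  0: $ddbdab -> last char: b
  1: ab$ddbd -> last char: d
  2: b$ddbda -> last char: a
  3: bdab$dd -> last char: d
  4: dab$ddb -> last char: b
  5: dbdab$d -> last char: d
  6: ddbdab$ -> last char: $


BWT = bdadbd$


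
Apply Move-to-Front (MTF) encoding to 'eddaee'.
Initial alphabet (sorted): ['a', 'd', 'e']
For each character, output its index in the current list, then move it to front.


MTF encoding:
'e': index 2 in ['a', 'd', 'e'] -> ['e', 'a', 'd']
'd': index 2 in ['e', 'a', 'd'] -> ['d', 'e', 'a']
'd': index 0 in ['d', 'e', 'a'] -> ['d', 'e', 'a']
'a': index 2 in ['d', 'e', 'a'] -> ['a', 'd', 'e']
'e': index 2 in ['a', 'd', 'e'] -> ['e', 'a', 'd']
'e': index 0 in ['e', 'a', 'd'] -> ['e', 'a', 'd']


Output: [2, 2, 0, 2, 2, 0]


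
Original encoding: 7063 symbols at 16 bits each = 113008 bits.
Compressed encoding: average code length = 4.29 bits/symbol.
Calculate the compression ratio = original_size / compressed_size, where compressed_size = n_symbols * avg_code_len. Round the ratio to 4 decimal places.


original_size = n_symbols * orig_bits = 7063 * 16 = 113008 bits
compressed_size = n_symbols * avg_code_len = 7063 * 4.29 = 30300.27 bits
ratio = original_size / compressed_size = 113008 / 30300.27 = 3.7296

Compression ratio = 3.7296


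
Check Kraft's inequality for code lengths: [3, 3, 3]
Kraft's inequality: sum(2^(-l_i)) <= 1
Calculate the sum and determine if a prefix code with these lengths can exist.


Sum = 2^(-3) + 2^(-3) + 2^(-3)
    = 0.125 + 0.125 + 0.125
    = 3/8 = 0.375
Since 0.375 <= 1, Kraft's inequality IS satisfied.
A prefix code with these lengths CAN exist.

Kraft sum = 0.375. Satisfied.


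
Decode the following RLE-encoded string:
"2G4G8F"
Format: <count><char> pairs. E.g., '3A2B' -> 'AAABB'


Expanding each <count><char> pair:
  2G -> 'GG'
  4G -> 'GGGG'
  8F -> 'FFFFFFFF'

Decoded = GGGGGGFFFFFFFF


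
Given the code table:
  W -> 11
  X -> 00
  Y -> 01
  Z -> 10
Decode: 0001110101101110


Decoding:
00 -> X
01 -> Y
11 -> W
01 -> Y
01 -> Y
10 -> Z
11 -> W
10 -> Z


Result: XYWYYZWZ


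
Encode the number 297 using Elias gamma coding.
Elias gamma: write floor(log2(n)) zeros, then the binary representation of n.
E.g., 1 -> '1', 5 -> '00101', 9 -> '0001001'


num_bits = floor(log2(297)) + 1 = 9
leading_zeros = num_bits - 1 = 8
binary(297) = 100101001

Elias gamma(297) = '00000000' + '100101001' = 00000000100101001 (17 bits)


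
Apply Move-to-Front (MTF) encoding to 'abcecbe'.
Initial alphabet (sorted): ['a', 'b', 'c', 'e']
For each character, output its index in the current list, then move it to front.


MTF encoding:
'a': index 0 in ['a', 'b', 'c', 'e'] -> ['a', 'b', 'c', 'e']
'b': index 1 in ['a', 'b', 'c', 'e'] -> ['b', 'a', 'c', 'e']
'c': index 2 in ['b', 'a', 'c', 'e'] -> ['c', 'b', 'a', 'e']
'e': index 3 in ['c', 'b', 'a', 'e'] -> ['e', 'c', 'b', 'a']
'c': index 1 in ['e', 'c', 'b', 'a'] -> ['c', 'e', 'b', 'a']
'b': index 2 in ['c', 'e', 'b', 'a'] -> ['b', 'c', 'e', 'a']
'e': index 2 in ['b', 'c', 'e', 'a'] -> ['e', 'b', 'c', 'a']


Output: [0, 1, 2, 3, 1, 2, 2]


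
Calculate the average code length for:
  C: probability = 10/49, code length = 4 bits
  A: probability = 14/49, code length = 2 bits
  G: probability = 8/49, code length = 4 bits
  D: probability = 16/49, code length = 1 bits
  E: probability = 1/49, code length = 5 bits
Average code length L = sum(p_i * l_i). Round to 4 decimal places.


Weighted contributions p_i * l_i:
  C: (10/49) * 4 = 40/49
  A: (14/49) * 2 = 28/49
  G: (8/49) * 4 = 32/49
  D: (16/49) * 1 = 16/49
  E: (1/49) * 5 = 5/49
Sum = (40 + 28 + 32 + 16 + 5)/49 = 121/49

L = 121/49 = 2.4694 bits/symbol


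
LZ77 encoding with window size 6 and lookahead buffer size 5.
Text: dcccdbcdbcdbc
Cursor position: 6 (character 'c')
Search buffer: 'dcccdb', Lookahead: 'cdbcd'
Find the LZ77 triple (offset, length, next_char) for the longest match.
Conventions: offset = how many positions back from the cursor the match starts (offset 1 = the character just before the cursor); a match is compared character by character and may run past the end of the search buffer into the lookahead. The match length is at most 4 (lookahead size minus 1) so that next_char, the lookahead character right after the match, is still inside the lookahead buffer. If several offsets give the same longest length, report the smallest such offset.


Try each offset into the search buffer:
  offset=1 (pos 5, char 'b'): match length 0
  offset=2 (pos 4, char 'd'): match length 0
  offset=3 (pos 3, char 'c'): match length 4
  offset=4 (pos 2, char 'c'): match length 1
  offset=5 (pos 1, char 'c'): match length 1
  offset=6 (pos 0, char 'd'): match length 0
Longest match has length 4 at offset 3.
next_char = character at position 6 + 4 = 10 -> 'd'

Best match: offset=3, length=4 (matching 'cdbc' starting at position 3)
LZ77 triple: (3, 4, 'd')


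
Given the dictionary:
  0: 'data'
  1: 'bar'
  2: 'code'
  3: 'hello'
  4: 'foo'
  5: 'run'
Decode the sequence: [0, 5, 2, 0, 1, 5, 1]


Look up each index in the dictionary:
  0 -> 'data'
  5 -> 'run'
  2 -> 'code'
  0 -> 'data'
  1 -> 'bar'
  5 -> 'run'
  1 -> 'bar'

Decoded: "data run code data bar run bar"


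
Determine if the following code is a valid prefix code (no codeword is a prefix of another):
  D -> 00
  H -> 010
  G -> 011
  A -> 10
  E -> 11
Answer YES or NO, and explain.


Checking each pair (does one codeword prefix another?):
  D='00' vs H='010': no prefix
  D='00' vs G='011': no prefix
  D='00' vs A='10': no prefix
  D='00' vs E='11': no prefix
  H='010' vs D='00': no prefix
  H='010' vs G='011': no prefix
  H='010' vs A='10': no prefix
  H='010' vs E='11': no prefix
  G='011' vs D='00': no prefix
  G='011' vs H='010': no prefix
  G='011' vs A='10': no prefix
  G='011' vs E='11': no prefix
  A='10' vs D='00': no prefix
  A='10' vs H='010': no prefix
  A='10' vs G='011': no prefix
  A='10' vs E='11': no prefix
  E='11' vs D='00': no prefix
  E='11' vs H='010': no prefix
  E='11' vs G='011': no prefix
  E='11' vs A='10': no prefix
No violation found over all pairs.

YES -- this is a valid prefix code. No codeword is a prefix of any other codeword.


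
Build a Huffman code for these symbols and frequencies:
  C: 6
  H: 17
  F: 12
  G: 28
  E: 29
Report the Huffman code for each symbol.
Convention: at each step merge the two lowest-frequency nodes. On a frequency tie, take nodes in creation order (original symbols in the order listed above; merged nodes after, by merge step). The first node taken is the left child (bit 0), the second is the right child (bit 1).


Huffman tree construction:
Step 1: Merge C(6) + F(12) = 18
Step 2: Merge H(17) + (C+F)(18) = 35
Step 3: Merge G(28) + E(29) = 57
Step 4: Merge (H+(C+F))(35) + (G+E)(57) = 92
Read each symbol's code off the tree from the root (left child = 0, right child = 1).

Codes:
  C: 010 (length 3)
  H: 00 (length 2)
  F: 011 (length 3)
  G: 10 (length 2)
  E: 11 (length 2)
Average code length: 202/92 = 2.1957 bits/symbol


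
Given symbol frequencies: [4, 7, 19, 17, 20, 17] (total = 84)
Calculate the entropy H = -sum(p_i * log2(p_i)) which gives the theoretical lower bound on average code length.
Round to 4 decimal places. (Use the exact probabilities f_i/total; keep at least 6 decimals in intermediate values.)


Per-symbol terms -p_i * log2(p_i) with p_i = f_i/84:
  p = 4/84 = 0.047619: log2(p) = -4.392317, -p*log2(p) = 0.209158
  p = 7/84 = 0.083333: log2(p) = -3.584963, -p*log2(p) = 0.298747
  p = 19/84 = 0.226190: log2(p) = -2.144390, -p*log2(p) = 0.485041
  p = 17/84 = 0.202381: log2(p) = -2.304855, -p*log2(p) = 0.466459
  p = 20/84 = 0.238095: log2(p) = -2.070389, -p*log2(p) = 0.492950
  p = 17/84 = 0.202381: log2(p) = -2.304855, -p*log2(p) = 0.466459
H = 0.209158 + 0.298747 + 0.485041 + 0.466459 + 0.492950 + 0.466459 = 2.418814

H = 2.4188 bits/symbol


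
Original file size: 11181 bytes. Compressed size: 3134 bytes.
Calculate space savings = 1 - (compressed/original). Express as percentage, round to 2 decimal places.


ratio = compressed/original = 3134/11181 = 0.280297
savings = 1 - ratio = 1 - 0.280297 = 0.719703
as a percentage: 0.719703 * 100 = 71.97%

Space savings = 1 - 3134/11181 = 71.97%


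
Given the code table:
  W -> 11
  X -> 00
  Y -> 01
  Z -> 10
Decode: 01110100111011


Decoding:
01 -> Y
11 -> W
01 -> Y
00 -> X
11 -> W
10 -> Z
11 -> W


Result: YWYXWZW


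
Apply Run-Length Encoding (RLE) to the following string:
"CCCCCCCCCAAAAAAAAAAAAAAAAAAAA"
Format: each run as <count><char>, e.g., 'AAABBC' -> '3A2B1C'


Scanning runs left to right:
  i=0: run of 'C' x 9 -> '9C'
  i=9: run of 'A' x 20 -> '20A'

RLE = 9C20A


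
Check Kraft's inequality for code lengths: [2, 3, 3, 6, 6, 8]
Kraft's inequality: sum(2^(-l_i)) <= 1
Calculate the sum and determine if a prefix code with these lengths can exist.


Sum = 2^(-2) + 2^(-3) + 2^(-3) + 2^(-6) + 2^(-6) + 2^(-8)
    = 0.25 + 0.125 + 0.125 + 0.015625 + 0.015625 + 0.00390625
    = 137/256 = 0.53515625
Since 0.53515625 <= 1, Kraft's inequality IS satisfied.
A prefix code with these lengths CAN exist.

Kraft sum = 0.53515625. Satisfied.


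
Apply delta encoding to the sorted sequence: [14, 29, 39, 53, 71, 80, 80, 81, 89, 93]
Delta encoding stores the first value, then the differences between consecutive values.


First value: 14
Deltas:
  29 - 14 = 15
  39 - 29 = 10
  53 - 39 = 14
  71 - 53 = 18
  80 - 71 = 9
  80 - 80 = 0
  81 - 80 = 1
  89 - 81 = 8
  93 - 89 = 4


Delta encoded: [14, 15, 10, 14, 18, 9, 0, 1, 8, 4]


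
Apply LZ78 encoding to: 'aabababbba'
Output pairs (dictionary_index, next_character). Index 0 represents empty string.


LZ78 encoding steps:
Dictionary: {0: ''}
Step 1: w='' (idx 0), next='a' -> output (0, 'a'), add 'a' as idx 1
Step 2: w='a' (idx 1), next='b' -> output (1, 'b'), add 'ab' as idx 2
Step 3: w='ab' (idx 2), next='a' -> output (2, 'a'), add 'aba' as idx 3
Step 4: w='' (idx 0), next='b' -> output (0, 'b'), add 'b' as idx 4
Step 5: w='b' (idx 4), next='b' -> output (4, 'b'), add 'bb' as idx 5
Step 6: w='a' (idx 1), end of input -> output (1, '')


Encoded: [(0, 'a'), (1, 'b'), (2, 'a'), (0, 'b'), (4, 'b'), (1, '')]


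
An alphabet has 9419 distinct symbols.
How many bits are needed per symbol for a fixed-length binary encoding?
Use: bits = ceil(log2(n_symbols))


log2(9419) = 13.2014
Bracket: 2^13 = 8192 < 9419 <= 2^14 = 16384
So ceil(log2(9419)) = 14

bits = ceil(log2(9419)) = ceil(13.2014) = 14 bits


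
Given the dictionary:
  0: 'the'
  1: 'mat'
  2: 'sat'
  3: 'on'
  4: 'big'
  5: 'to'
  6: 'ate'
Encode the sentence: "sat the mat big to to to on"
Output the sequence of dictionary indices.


Look up each word in the dictionary:
  'sat' -> 2
  'the' -> 0
  'mat' -> 1
  'big' -> 4
  'to' -> 5
  'to' -> 5
  'to' -> 5
  'on' -> 3

Encoded: [2, 0, 1, 4, 5, 5, 5, 3]


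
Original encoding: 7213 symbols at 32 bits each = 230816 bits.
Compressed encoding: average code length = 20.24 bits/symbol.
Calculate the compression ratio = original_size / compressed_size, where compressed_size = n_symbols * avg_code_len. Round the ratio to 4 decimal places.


original_size = n_symbols * orig_bits = 7213 * 32 = 230816 bits
compressed_size = n_symbols * avg_code_len = 7213 * 20.24 = 145991.12 bits
ratio = original_size / compressed_size = 230816 / 145991.12 = 1.581

Compression ratio = 1.581


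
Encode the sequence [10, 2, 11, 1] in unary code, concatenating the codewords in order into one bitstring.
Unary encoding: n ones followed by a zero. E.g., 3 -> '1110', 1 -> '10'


Encode each number as n ones followed by a terminating 0:
  10 -> 11111111110 (11 bits)
  2 -> 110 (3 bits)
  11 -> 111111111110 (12 bits)
  1 -> 10 (2 bits)
Total length = 11 + 3 + 12 + 2 = 28 bits.

Unary([10, 2, 11, 1]) = 1111111111011011111111111010 (28 bits)


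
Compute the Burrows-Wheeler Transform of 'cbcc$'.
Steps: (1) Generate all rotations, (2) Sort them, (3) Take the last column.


Rotations (sorted):
  0: $cbcc -> last char: c
  1: bcc$c -> last char: c
  2: c$cbc -> last char: c
  3: cbcc$ -> last char: $
  4: cc$cb -> last char: b


BWT = ccc$b


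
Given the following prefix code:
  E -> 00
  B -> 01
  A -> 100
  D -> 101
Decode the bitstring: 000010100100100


Decoding step by step:
Bits 00 -> E
Bits 00 -> E
Bits 101 -> D
Bits 00 -> E
Bits 100 -> A
Bits 100 -> A


Decoded message: EEDEAA


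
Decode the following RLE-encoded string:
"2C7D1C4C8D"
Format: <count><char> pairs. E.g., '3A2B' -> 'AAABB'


Expanding each <count><char> pair:
  2C -> 'CC'
  7D -> 'DDDDDDD'
  1C -> 'C'
  4C -> 'CCCC'
  8D -> 'DDDDDDDD'

Decoded = CCDDDDDDDCCCCCDDDDDDDD


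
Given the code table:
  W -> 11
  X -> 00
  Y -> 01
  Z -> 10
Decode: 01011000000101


Decoding:
01 -> Y
01 -> Y
10 -> Z
00 -> X
00 -> X
01 -> Y
01 -> Y


Result: YYZXXYY


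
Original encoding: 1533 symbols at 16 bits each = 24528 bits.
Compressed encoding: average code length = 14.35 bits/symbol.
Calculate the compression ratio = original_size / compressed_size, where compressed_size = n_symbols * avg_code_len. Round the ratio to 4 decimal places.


original_size = n_symbols * orig_bits = 1533 * 16 = 24528 bits
compressed_size = n_symbols * avg_code_len = 1533 * 14.35 = 21998.55 bits
ratio = original_size / compressed_size = 24528 / 21998.55 = 1.115

Compression ratio = 1.115


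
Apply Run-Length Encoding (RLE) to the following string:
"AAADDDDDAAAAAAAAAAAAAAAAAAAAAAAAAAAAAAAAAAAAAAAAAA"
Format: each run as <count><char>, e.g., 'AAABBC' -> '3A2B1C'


Scanning runs left to right:
  i=0: run of 'A' x 3 -> '3A'
  i=3: run of 'D' x 5 -> '5D'
  i=8: run of 'A' x 42 -> '42A'

RLE = 3A5D42A


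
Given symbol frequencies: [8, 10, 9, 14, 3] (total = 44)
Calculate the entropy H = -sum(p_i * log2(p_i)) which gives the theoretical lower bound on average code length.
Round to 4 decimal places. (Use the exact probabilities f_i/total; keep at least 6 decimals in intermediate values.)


Per-symbol terms -p_i * log2(p_i) with p_i = f_i/44:
  p = 8/44 = 0.181818: log2(p) = -2.459432, -p*log2(p) = 0.447169
  p = 10/44 = 0.227273: log2(p) = -2.137504, -p*log2(p) = 0.485796
  p = 9/44 = 0.204545: log2(p) = -2.289507, -p*log2(p) = 0.468308
  p = 14/44 = 0.318182: log2(p) = -1.652077, -p*log2(p) = 0.525661
  p = 3/44 = 0.068182: log2(p) = -3.874469, -p*log2(p) = 0.264168
H = 0.447169 + 0.485796 + 0.468308 + 0.525661 + 0.264168 = 2.191102

H = 2.1911 bits/symbol


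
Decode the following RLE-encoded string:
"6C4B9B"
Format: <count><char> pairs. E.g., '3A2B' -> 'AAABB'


Expanding each <count><char> pair:
  6C -> 'CCCCCC'
  4B -> 'BBBB'
  9B -> 'BBBBBBBBB'

Decoded = CCCCCCBBBBBBBBBBBBB


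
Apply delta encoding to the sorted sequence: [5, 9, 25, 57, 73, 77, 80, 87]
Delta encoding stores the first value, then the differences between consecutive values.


First value: 5
Deltas:
  9 - 5 = 4
  25 - 9 = 16
  57 - 25 = 32
  73 - 57 = 16
  77 - 73 = 4
  80 - 77 = 3
  87 - 80 = 7


Delta encoded: [5, 4, 16, 32, 16, 4, 3, 7]


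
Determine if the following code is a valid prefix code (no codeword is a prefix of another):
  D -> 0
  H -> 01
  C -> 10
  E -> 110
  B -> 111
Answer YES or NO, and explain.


Checking each pair (does one codeword prefix another?):
  D='0' vs H='01': prefix -- VIOLATION

NO -- this is NOT a valid prefix code. D (0) is a prefix of H (01).


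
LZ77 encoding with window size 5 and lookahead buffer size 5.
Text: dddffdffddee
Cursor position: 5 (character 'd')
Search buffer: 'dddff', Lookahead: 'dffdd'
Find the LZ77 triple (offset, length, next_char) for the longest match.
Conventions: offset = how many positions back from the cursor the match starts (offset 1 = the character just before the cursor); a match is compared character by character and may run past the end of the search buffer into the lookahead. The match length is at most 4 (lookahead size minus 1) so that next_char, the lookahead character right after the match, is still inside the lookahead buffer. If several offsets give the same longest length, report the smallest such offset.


Try each offset into the search buffer:
  offset=1 (pos 4, char 'f'): match length 0
  offset=2 (pos 3, char 'f'): match length 0
  offset=3 (pos 2, char 'd'): match length 4
  offset=4 (pos 1, char 'd'): match length 1
  offset=5 (pos 0, char 'd'): match length 1
Longest match has length 4 at offset 3.
next_char = character at position 5 + 4 = 9 -> 'd'

Best match: offset=3, length=4 (matching 'dffd' starting at position 2)
LZ77 triple: (3, 4, 'd')


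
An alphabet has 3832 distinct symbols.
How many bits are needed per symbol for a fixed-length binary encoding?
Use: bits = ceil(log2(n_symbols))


log2(3832) = 11.9039
Bracket: 2^11 = 2048 < 3832 <= 2^12 = 4096
So ceil(log2(3832)) = 12

bits = ceil(log2(3832)) = ceil(11.9039) = 12 bits


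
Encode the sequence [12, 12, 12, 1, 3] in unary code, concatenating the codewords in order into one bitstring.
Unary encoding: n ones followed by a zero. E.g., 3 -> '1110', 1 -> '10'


Encode each number as n ones followed by a terminating 0:
  12 -> 1111111111110 (13 bits)
  12 -> 1111111111110 (13 bits)
  12 -> 1111111111110 (13 bits)
  1 -> 10 (2 bits)
  3 -> 1110 (4 bits)
Total length = 13 + 13 + 13 + 2 + 4 = 45 bits.

Unary([12, 12, 12, 1, 3]) = 111111111111011111111111101111111111110101110 (45 bits)


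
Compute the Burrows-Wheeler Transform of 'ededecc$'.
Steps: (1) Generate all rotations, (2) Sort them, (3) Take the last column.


Rotations (sorted):
  0: $ededecc -> last char: c
  1: c$ededec -> last char: c
  2: cc$edede -> last char: e
  3: decc$ede -> last char: e
  4: dedecc$e -> last char: e
  5: ecc$eded -> last char: d
  6: edecc$ed -> last char: d
  7: ededecc$ -> last char: $


BWT = cceeedd$


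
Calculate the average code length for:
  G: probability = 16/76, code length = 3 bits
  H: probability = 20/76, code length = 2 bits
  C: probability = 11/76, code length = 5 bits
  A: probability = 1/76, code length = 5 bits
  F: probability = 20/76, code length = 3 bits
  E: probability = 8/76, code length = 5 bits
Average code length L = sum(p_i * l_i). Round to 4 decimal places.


Weighted contributions p_i * l_i:
  G: (16/76) * 3 = 48/76
  H: (20/76) * 2 = 40/76
  C: (11/76) * 5 = 55/76
  A: (1/76) * 5 = 5/76
  F: (20/76) * 3 = 60/76
  E: (8/76) * 5 = 40/76
Sum = (48 + 40 + 55 + 5 + 60 + 40)/76 = 248/76

L = 248/76 = 3.2632 bits/symbol


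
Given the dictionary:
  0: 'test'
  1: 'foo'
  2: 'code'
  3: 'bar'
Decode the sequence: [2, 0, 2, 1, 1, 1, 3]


Look up each index in the dictionary:
  2 -> 'code'
  0 -> 'test'
  2 -> 'code'
  1 -> 'foo'
  1 -> 'foo'
  1 -> 'foo'
  3 -> 'bar'

Decoded: "code test code foo foo foo bar"


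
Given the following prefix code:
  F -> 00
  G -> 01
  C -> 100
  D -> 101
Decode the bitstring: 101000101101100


Decoding step by step:
Bits 101 -> D
Bits 00 -> F
Bits 01 -> G
Bits 01 -> G
Bits 101 -> D
Bits 100 -> C


Decoded message: DFGGDC


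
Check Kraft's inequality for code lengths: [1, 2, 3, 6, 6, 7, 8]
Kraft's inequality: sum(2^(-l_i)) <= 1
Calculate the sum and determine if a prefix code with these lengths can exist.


Sum = 2^(-1) + 2^(-2) + 2^(-3) + 2^(-6) + 2^(-6) + 2^(-7) + 2^(-8)
    = 0.5 + 0.25 + 0.125 + 0.015625 + 0.015625 + 0.0078125 + 0.00390625
    = 235/256 = 0.91796875
Since 0.91796875 <= 1, Kraft's inequality IS satisfied.
A prefix code with these lengths CAN exist.

Kraft sum = 0.91796875. Satisfied.


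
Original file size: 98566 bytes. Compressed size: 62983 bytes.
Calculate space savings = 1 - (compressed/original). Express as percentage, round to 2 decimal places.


ratio = compressed/original = 62983/98566 = 0.638993
savings = 1 - ratio = 1 - 0.638993 = 0.361007
as a percentage: 0.361007 * 100 = 36.1%

Space savings = 1 - 62983/98566 = 36.1%


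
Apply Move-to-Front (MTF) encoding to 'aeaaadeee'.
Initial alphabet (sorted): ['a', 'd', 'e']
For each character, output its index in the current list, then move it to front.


MTF encoding:
'a': index 0 in ['a', 'd', 'e'] -> ['a', 'd', 'e']
'e': index 2 in ['a', 'd', 'e'] -> ['e', 'a', 'd']
'a': index 1 in ['e', 'a', 'd'] -> ['a', 'e', 'd']
'a': index 0 in ['a', 'e', 'd'] -> ['a', 'e', 'd']
'a': index 0 in ['a', 'e', 'd'] -> ['a', 'e', 'd']
'd': index 2 in ['a', 'e', 'd'] -> ['d', 'a', 'e']
'e': index 2 in ['d', 'a', 'e'] -> ['e', 'd', 'a']
'e': index 0 in ['e', 'd', 'a'] -> ['e', 'd', 'a']
'e': index 0 in ['e', 'd', 'a'] -> ['e', 'd', 'a']


Output: [0, 2, 1, 0, 0, 2, 2, 0, 0]


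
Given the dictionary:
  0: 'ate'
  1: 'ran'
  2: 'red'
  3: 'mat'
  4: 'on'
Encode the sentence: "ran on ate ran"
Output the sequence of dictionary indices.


Look up each word in the dictionary:
  'ran' -> 1
  'on' -> 4
  'ate' -> 0
  'ran' -> 1

Encoded: [1, 4, 0, 1]


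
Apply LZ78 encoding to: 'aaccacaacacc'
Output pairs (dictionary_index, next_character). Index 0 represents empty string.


LZ78 encoding steps:
Dictionary: {0: ''}
Step 1: w='' (idx 0), next='a' -> output (0, 'a'), add 'a' as idx 1
Step 2: w='a' (idx 1), next='c' -> output (1, 'c'), add 'ac' as idx 2
Step 3: w='' (idx 0), next='c' -> output (0, 'c'), add 'c' as idx 3
Step 4: w='ac' (idx 2), next='a' -> output (2, 'a'), add 'aca' as idx 4
Step 5: w='aca' (idx 4), next='c' -> output (4, 'c'), add 'acac' as idx 5
Step 6: w='c' (idx 3), end of input -> output (3, '')


Encoded: [(0, 'a'), (1, 'c'), (0, 'c'), (2, 'a'), (4, 'c'), (3, '')]


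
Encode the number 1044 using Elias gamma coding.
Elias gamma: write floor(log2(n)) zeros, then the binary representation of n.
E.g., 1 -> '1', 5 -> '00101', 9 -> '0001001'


num_bits = floor(log2(1044)) + 1 = 11
leading_zeros = num_bits - 1 = 10
binary(1044) = 10000010100

Elias gamma(1044) = '0000000000' + '10000010100' = 000000000010000010100 (21 bits)


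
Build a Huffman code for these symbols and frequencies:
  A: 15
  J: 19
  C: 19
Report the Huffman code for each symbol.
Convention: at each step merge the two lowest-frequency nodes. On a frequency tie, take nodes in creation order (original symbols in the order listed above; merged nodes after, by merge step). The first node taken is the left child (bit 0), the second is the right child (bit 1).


Huffman tree construction:
Step 1: Merge A(15) + J(19) = 34
Step 2: Merge C(19) + (A+J)(34) = 53
Read each symbol's code off the tree from the root (left child = 0, right child = 1).

Codes:
  A: 10 (length 2)
  J: 11 (length 2)
  C: 0 (length 1)
Average code length: 87/53 = 1.6415 bits/symbol


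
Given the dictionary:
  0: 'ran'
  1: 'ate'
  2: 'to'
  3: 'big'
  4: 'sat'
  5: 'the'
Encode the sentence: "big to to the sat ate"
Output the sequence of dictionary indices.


Look up each word in the dictionary:
  'big' -> 3
  'to' -> 2
  'to' -> 2
  'the' -> 5
  'sat' -> 4
  'ate' -> 1

Encoded: [3, 2, 2, 5, 4, 1]


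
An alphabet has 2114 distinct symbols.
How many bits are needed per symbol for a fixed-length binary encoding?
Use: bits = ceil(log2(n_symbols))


log2(2114) = 11.0458
Bracket: 2^11 = 2048 < 2114 <= 2^12 = 4096
So ceil(log2(2114)) = 12

bits = ceil(log2(2114)) = ceil(11.0458) = 12 bits


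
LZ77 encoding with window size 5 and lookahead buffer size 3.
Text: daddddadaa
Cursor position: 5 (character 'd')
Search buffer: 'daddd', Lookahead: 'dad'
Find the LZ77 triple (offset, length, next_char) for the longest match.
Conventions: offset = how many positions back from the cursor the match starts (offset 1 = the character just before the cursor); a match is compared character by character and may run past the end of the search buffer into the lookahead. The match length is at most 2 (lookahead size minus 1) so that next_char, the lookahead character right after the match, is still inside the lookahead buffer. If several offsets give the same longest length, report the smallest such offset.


Try each offset into the search buffer:
  offset=1 (pos 4, char 'd'): match length 1
  offset=2 (pos 3, char 'd'): match length 1
  offset=3 (pos 2, char 'd'): match length 1
  offset=4 (pos 1, char 'a'): match length 0
  offset=5 (pos 0, char 'd'): match length 2
Longest match has length 2 at offset 5.
next_char = character at position 5 + 2 = 7 -> 'd'

Best match: offset=5, length=2 (matching 'da' starting at position 0)
LZ77 triple: (5, 2, 'd')


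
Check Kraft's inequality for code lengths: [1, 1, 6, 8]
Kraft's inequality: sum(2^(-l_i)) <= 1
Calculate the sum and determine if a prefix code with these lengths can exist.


Sum = 2^(-1) + 2^(-1) + 2^(-6) + 2^(-8)
    = 0.5 + 0.5 + 0.015625 + 0.00390625
    = 261/256 = 1.01953125
Since 1.01953125 > 1, Kraft's inequality is NOT satisfied.
A prefix code with these lengths CANNOT exist.

Kraft sum = 1.01953125. Not satisfied.


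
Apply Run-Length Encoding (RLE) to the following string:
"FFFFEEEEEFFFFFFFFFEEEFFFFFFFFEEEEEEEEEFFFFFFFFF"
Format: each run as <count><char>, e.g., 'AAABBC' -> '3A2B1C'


Scanning runs left to right:
  i=0: run of 'F' x 4 -> '4F'
  i=4: run of 'E' x 5 -> '5E'
  i=9: run of 'F' x 9 -> '9F'
  i=18: run of 'E' x 3 -> '3E'
  i=21: run of 'F' x 8 -> '8F'
  i=29: run of 'E' x 9 -> '9E'
  i=38: run of 'F' x 9 -> '9F'

RLE = 4F5E9F3E8F9E9F


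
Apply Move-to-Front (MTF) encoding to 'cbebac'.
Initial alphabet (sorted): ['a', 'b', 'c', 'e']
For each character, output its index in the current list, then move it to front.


MTF encoding:
'c': index 2 in ['a', 'b', 'c', 'e'] -> ['c', 'a', 'b', 'e']
'b': index 2 in ['c', 'a', 'b', 'e'] -> ['b', 'c', 'a', 'e']
'e': index 3 in ['b', 'c', 'a', 'e'] -> ['e', 'b', 'c', 'a']
'b': index 1 in ['e', 'b', 'c', 'a'] -> ['b', 'e', 'c', 'a']
'a': index 3 in ['b', 'e', 'c', 'a'] -> ['a', 'b', 'e', 'c']
'c': index 3 in ['a', 'b', 'e', 'c'] -> ['c', 'a', 'b', 'e']


Output: [2, 2, 3, 1, 3, 3]


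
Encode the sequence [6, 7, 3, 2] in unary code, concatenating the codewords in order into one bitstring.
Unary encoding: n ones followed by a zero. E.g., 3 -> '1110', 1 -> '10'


Encode each number as n ones followed by a terminating 0:
  6 -> 1111110 (7 bits)
  7 -> 11111110 (8 bits)
  3 -> 1110 (4 bits)
  2 -> 110 (3 bits)
Total length = 7 + 8 + 4 + 3 = 22 bits.

Unary([6, 7, 3, 2]) = 1111110111111101110110 (22 bits)


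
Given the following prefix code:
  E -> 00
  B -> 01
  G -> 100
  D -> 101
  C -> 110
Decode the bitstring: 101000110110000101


Decoding step by step:
Bits 101 -> D
Bits 00 -> E
Bits 01 -> B
Bits 101 -> D
Bits 100 -> G
Bits 00 -> E
Bits 101 -> D


Decoded message: DEBDGED


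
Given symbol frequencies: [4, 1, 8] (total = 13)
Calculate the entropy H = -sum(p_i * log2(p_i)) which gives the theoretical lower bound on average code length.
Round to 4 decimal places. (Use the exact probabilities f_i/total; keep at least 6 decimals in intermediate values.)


Per-symbol terms -p_i * log2(p_i) with p_i = f_i/13:
  p = 4/13 = 0.307692: log2(p) = -1.700440, -p*log2(p) = 0.523212
  p = 1/13 = 0.076923: log2(p) = -3.700440, -p*log2(p) = 0.284649
  p = 8/13 = 0.615385: log2(p) = -0.700440, -p*log2(p) = 0.431040
H = 0.523212 + 0.284649 + 0.431040 = 1.238901

H = 1.2389 bits/symbol


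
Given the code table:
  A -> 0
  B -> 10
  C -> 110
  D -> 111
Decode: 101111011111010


Decoding:
10 -> B
111 -> D
10 -> B
111 -> D
110 -> C
10 -> B


Result: BDBDCB


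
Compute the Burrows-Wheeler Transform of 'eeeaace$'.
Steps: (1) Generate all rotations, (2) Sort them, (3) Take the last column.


Rotations (sorted):
  0: $eeeaace -> last char: e
  1: aace$eee -> last char: e
  2: ace$eeea -> last char: a
  3: ce$eeeaa -> last char: a
  4: e$eeeaac -> last char: c
  5: eaace$ee -> last char: e
  6: eeaace$e -> last char: e
  7: eeeaace$ -> last char: $


BWT = eeaacee$


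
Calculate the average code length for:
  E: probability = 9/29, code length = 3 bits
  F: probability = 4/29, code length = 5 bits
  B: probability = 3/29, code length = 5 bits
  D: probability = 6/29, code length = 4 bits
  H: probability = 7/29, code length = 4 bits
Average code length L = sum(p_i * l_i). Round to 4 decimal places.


Weighted contributions p_i * l_i:
  E: (9/29) * 3 = 27/29
  F: (4/29) * 5 = 20/29
  B: (3/29) * 5 = 15/29
  D: (6/29) * 4 = 24/29
  H: (7/29) * 4 = 28/29
Sum = (27 + 20 + 15 + 24 + 28)/29 = 114/29

L = 114/29 = 3.9310 bits/symbol


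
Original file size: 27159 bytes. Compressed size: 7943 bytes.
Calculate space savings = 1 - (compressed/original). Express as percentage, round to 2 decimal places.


ratio = compressed/original = 7943/27159 = 0.292463
savings = 1 - ratio = 1 - 0.292463 = 0.707537
as a percentage: 0.707537 * 100 = 70.75%

Space savings = 1 - 7943/27159 = 70.75%


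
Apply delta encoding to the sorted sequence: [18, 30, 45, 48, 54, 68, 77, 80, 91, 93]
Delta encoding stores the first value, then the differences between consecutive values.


First value: 18
Deltas:
  30 - 18 = 12
  45 - 30 = 15
  48 - 45 = 3
  54 - 48 = 6
  68 - 54 = 14
  77 - 68 = 9
  80 - 77 = 3
  91 - 80 = 11
  93 - 91 = 2


Delta encoded: [18, 12, 15, 3, 6, 14, 9, 3, 11, 2]


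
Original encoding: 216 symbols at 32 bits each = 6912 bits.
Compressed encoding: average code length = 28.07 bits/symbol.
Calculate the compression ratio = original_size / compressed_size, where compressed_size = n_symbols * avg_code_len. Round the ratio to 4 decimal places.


original_size = n_symbols * orig_bits = 216 * 32 = 6912 bits
compressed_size = n_symbols * avg_code_len = 216 * 28.07 = 6063.12 bits
ratio = original_size / compressed_size = 6912 / 6063.12 = 1.14

Compression ratio = 1.14


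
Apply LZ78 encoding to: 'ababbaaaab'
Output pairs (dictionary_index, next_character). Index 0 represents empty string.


LZ78 encoding steps:
Dictionary: {0: ''}
Step 1: w='' (idx 0), next='a' -> output (0, 'a'), add 'a' as idx 1
Step 2: w='' (idx 0), next='b' -> output (0, 'b'), add 'b' as idx 2
Step 3: w='a' (idx 1), next='b' -> output (1, 'b'), add 'ab' as idx 3
Step 4: w='b' (idx 2), next='a' -> output (2, 'a'), add 'ba' as idx 4
Step 5: w='a' (idx 1), next='a' -> output (1, 'a'), add 'aa' as idx 5
Step 6: w='ab' (idx 3), end of input -> output (3, '')


Encoded: [(0, 'a'), (0, 'b'), (1, 'b'), (2, 'a'), (1, 'a'), (3, '')]


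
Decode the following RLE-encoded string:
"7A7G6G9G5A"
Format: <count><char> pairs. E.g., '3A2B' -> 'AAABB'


Expanding each <count><char> pair:
  7A -> 'AAAAAAA'
  7G -> 'GGGGGGG'
  6G -> 'GGGGGG'
  9G -> 'GGGGGGGGG'
  5A -> 'AAAAA'

Decoded = AAAAAAAGGGGGGGGGGGGGGGGGGGGGGAAAAA


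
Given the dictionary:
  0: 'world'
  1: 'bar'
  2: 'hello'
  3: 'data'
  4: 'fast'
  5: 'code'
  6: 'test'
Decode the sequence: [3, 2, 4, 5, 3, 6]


Look up each index in the dictionary:
  3 -> 'data'
  2 -> 'hello'
  4 -> 'fast'
  5 -> 'code'
  3 -> 'data'
  6 -> 'test'

Decoded: "data hello fast code data test"


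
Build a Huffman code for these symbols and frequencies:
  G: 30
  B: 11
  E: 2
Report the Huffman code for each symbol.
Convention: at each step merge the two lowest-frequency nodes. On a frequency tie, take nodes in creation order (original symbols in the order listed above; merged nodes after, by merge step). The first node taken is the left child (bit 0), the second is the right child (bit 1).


Huffman tree construction:
Step 1: Merge E(2) + B(11) = 13
Step 2: Merge (E+B)(13) + G(30) = 43
Read each symbol's code off the tree from the root (left child = 0, right child = 1).

Codes:
  G: 1 (length 1)
  B: 01 (length 2)
  E: 00 (length 2)
Average code length: 56/43 = 1.3023 bits/symbol


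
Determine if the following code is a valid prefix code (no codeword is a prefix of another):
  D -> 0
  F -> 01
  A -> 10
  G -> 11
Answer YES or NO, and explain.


Checking each pair (does one codeword prefix another?):
  D='0' vs F='01': prefix -- VIOLATION

NO -- this is NOT a valid prefix code. D (0) is a prefix of F (01).


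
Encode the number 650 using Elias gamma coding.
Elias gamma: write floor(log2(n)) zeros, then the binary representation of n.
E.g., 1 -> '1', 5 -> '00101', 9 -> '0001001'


num_bits = floor(log2(650)) + 1 = 10
leading_zeros = num_bits - 1 = 9
binary(650) = 1010001010

Elias gamma(650) = '000000000' + '1010001010' = 0000000001010001010 (19 bits)


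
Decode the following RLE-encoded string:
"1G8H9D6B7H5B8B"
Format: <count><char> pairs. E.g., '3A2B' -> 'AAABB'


Expanding each <count><char> pair:
  1G -> 'G'
  8H -> 'HHHHHHHH'
  9D -> 'DDDDDDDDD'
  6B -> 'BBBBBB'
  7H -> 'HHHHHHH'
  5B -> 'BBBBB'
  8B -> 'BBBBBBBB'

Decoded = GHHHHHHHHDDDDDDDDDBBBBBBHHHHHHHBBBBBBBBBBBBB


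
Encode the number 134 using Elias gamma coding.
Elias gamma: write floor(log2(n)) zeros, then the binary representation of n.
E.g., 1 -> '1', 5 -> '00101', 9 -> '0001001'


num_bits = floor(log2(134)) + 1 = 8
leading_zeros = num_bits - 1 = 7
binary(134) = 10000110

Elias gamma(134) = '0000000' + '10000110' = 000000010000110 (15 bits)


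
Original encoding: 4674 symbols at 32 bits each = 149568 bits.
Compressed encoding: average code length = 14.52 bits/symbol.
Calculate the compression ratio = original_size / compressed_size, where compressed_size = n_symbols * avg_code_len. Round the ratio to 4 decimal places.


original_size = n_symbols * orig_bits = 4674 * 32 = 149568 bits
compressed_size = n_symbols * avg_code_len = 4674 * 14.52 = 67866.48 bits
ratio = original_size / compressed_size = 149568 / 67866.48 = 2.2039

Compression ratio = 2.2039


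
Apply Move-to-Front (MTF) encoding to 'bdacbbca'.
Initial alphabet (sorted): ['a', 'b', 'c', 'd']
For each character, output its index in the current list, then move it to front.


MTF encoding:
'b': index 1 in ['a', 'b', 'c', 'd'] -> ['b', 'a', 'c', 'd']
'd': index 3 in ['b', 'a', 'c', 'd'] -> ['d', 'b', 'a', 'c']
'a': index 2 in ['d', 'b', 'a', 'c'] -> ['a', 'd', 'b', 'c']
'c': index 3 in ['a', 'd', 'b', 'c'] -> ['c', 'a', 'd', 'b']
'b': index 3 in ['c', 'a', 'd', 'b'] -> ['b', 'c', 'a', 'd']
'b': index 0 in ['b', 'c', 'a', 'd'] -> ['b', 'c', 'a', 'd']
'c': index 1 in ['b', 'c', 'a', 'd'] -> ['c', 'b', 'a', 'd']
'a': index 2 in ['c', 'b', 'a', 'd'] -> ['a', 'c', 'b', 'd']


Output: [1, 3, 2, 3, 3, 0, 1, 2]
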